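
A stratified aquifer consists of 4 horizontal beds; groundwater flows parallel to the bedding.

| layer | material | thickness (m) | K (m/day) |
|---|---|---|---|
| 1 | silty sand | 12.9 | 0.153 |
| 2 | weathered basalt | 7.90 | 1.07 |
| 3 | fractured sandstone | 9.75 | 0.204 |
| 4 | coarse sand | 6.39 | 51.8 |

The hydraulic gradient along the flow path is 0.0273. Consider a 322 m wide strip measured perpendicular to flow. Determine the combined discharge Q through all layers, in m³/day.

Flow is parallel to layering, so each bed carries its own Darcy discharge and the transmissivities add.
Σ(K_i·b_i) = 0.153×12.9 + 1.07×7.90 + 0.204×9.75 + 51.8×6.39 = 343.4 m²/day.
Hydraulic gradient i = 0.0273.
Q = Σ(K_i·b_i) · W · i = 343.4 × 322 × 0.02730 = 3019 m³/day.

3020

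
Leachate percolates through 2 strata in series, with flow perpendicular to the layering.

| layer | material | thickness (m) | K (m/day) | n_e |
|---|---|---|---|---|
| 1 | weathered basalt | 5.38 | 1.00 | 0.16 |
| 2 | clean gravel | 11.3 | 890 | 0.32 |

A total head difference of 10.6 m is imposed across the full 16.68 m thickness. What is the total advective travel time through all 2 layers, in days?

2.28

With flow normal to the layers, continuity requires the same specific discharge q through every layer.
Σ(b_i/K_i) = 5.38/1.00 + 11.3/890 = 5.393 d.
q = Δh / Σ(b_i/K_i) = 10.6 / 5.393 = 1.966 m/day.
In each layer the seepage velocity is v_i = q/n_i, so the layer transit time is t_i = b_i·n_i / q:
  layer 1 (weathered basalt): t_1 = 5.38 × 0.16 / 1.966 = 0.4379 d
  layer 2 (clean gravel): t_2 = 11.3 × 0.32 / 1.966 = 1.840 d
Total t = Σ t_i = 2.278 days.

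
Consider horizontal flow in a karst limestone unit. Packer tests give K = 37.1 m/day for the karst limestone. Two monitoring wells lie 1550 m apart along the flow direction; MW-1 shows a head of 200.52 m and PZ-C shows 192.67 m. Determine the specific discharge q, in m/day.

Hydraulic gradient i = (200.52 − 192.67) / 1550 = 7.85 / 1550 = 0.005065.
Specific discharge q = K · i = 37.10 × 0.005065 = 0.1879 m/day.

0.188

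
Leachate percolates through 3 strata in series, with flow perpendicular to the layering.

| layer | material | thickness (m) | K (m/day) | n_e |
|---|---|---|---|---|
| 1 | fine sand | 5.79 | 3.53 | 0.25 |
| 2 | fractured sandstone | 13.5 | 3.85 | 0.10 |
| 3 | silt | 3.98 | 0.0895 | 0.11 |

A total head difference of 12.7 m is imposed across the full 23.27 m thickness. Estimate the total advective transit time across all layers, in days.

12.6

With flow normal to the layers, continuity requires the same specific discharge q through every layer.
Σ(b_i/K_i) = 5.79/3.53 + 13.5/3.85 + 3.98/0.0895 = 49.62 d.
q = Δh / Σ(b_i/K_i) = 12.7 / 49.62 = 0.2560 m/day.
In each layer the seepage velocity is v_i = q/n_i, so the layer transit time is t_i = b_i·n_i / q:
  layer 1 (fine sand): t_1 = 5.79 × 0.25 / 0.2560 = 5.655 d
  layer 2 (fractured sandstone): t_2 = 13.5 × 0.10 / 0.2560 = 5.274 d
  layer 3 (silt): t_3 = 3.98 × 0.11 / 0.2560 = 1.710 d
Total t = Σ t_i = 12.64 days.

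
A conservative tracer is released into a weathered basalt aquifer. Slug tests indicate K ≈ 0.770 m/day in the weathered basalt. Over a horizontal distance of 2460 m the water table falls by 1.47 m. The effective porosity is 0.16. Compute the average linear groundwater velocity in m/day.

0.00288

Hydraulic gradient i = Δh / L = 1.47 / 2460 = 0.0005976.
Darcy flux q = K · i = 0.7700 × 0.0005976 = 0.0004601 m/day.
Seepage velocity v = q / n_e = 0.0004601 / 0.16 = 0.002876 m/day.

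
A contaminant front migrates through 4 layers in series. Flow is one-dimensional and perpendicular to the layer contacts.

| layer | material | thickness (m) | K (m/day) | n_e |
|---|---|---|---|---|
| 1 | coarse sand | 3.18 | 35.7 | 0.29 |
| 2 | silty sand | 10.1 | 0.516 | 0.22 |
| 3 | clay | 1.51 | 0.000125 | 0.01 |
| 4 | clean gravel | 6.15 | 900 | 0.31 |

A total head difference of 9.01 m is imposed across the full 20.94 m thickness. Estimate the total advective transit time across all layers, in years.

With flow normal to the layers, continuity requires the same specific discharge q through every layer.
Σ(b_i/K_i) = 3.18/35.7 + 10.1/0.516 + 1.51/0.000125 + 6.15/900 = 12100 d.
q = Δh / Σ(b_i/K_i) = 9.01 / 12100 = 0.0007446 m/day.
In each layer the seepage velocity is v_i = q/n_i, so the layer transit time is t_i = b_i·n_i / q:
  layer 1 (coarse sand): t_1 = 3.18 × 0.29 / 0.0007446 = 1238 d
  layer 2 (silty sand): t_2 = 10.1 × 0.22 / 0.0007446 = 2984 d
  layer 3 (clay): t_3 = 1.51 × 0.01 / 0.0007446 = 20.28 d
  layer 4 (clean gravel): t_4 = 6.15 × 0.31 / 0.0007446 = 2560 d
Total t = Σ t_i = 6803 days = 18.63 years.

18.6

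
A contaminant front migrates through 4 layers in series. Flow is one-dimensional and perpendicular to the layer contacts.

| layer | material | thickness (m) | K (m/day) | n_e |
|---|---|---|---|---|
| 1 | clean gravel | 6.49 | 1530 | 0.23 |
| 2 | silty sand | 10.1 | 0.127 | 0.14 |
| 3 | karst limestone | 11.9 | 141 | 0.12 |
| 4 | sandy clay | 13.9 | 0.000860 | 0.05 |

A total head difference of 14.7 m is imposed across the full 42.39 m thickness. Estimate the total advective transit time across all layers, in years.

15.2

With flow normal to the layers, continuity requires the same specific discharge q through every layer.
Σ(b_i/K_i) = 6.49/1530 + 10.1/0.127 + 11.9/141 + 13.9/0.000860 = 16242 d.
q = Δh / Σ(b_i/K_i) = 14.7 / 16242 = 0.0009050 m/day.
In each layer the seepage velocity is v_i = q/n_i, so the layer transit time is t_i = b_i·n_i / q:
  layer 1 (clean gravel): t_1 = 6.49 × 0.23 / 0.0009050 = 1649 d
  layer 2 (silty sand): t_2 = 10.1 × 0.14 / 0.0009050 = 1562 d
  layer 3 (karst limestone): t_3 = 11.9 × 0.12 / 0.0009050 = 1578 d
  layer 4 (sandy clay): t_4 = 13.9 × 0.05 / 0.0009050 = 767.9 d
Total t = Σ t_i = 5557 days = 15.22 years.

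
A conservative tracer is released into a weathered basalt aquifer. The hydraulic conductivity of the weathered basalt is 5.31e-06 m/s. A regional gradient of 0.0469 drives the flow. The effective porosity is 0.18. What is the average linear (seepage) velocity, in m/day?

0.120

Convert K: 5.31e-06 m/s × 86400 = 0.4588 m/day.
Hydraulic gradient i = 0.0469.
Darcy flux q = K · i = 0.4588 × 0.04690 = 0.02152 m/day.
Seepage velocity v = q / n_e = 0.02152 / 0.18 = 0.1195 m/day.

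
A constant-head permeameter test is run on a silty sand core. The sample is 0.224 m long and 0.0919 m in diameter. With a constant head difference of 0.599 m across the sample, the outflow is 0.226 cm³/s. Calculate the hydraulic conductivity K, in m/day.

Cross-sectional area A = π·(d/2)² = π × (0.0919/2)² = 0.006633 m².
Convert discharge: 0.226 cm³/s = 2.260e-07 m³/s.
Darcy's law rearranged: K = Q·L / (A·Δh) = 2.260e-07 × 0.224 / (0.006633 × 0.599) = 1.274e-05 m/s = 1.101 m/day.

1.10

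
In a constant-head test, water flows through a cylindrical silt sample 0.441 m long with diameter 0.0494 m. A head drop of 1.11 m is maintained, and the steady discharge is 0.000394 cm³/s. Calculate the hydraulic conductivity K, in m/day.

0.00706

Cross-sectional area A = π·(d/2)² = π × (0.0494/2)² = 0.001917 m².
Convert discharge: 0.000394 cm³/s = 3.940e-10 m³/s.
Darcy's law rearranged: K = Q·L / (A·Δh) = 3.940e-10 × 0.441 / (0.001917 × 1.11) = 8.167e-08 m/s = 0.007056 m/day.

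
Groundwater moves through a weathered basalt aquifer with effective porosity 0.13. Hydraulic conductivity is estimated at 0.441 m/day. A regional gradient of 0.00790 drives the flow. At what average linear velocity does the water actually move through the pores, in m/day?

0.0268

Hydraulic gradient i = 0.00790.
Darcy flux q = K · i = 0.4410 × 0.007900 = 0.003484 m/day.
Seepage velocity v = q / n_e = 0.003484 / 0.13 = 0.02680 m/day.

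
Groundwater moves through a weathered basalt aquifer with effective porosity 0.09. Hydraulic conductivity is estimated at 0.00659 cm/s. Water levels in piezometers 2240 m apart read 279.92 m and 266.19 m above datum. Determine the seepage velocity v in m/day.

Convert K: 0.00659 cm/s × 864 = 5.694 m/day.
Hydraulic gradient i = (279.92 − 266.19) / 2240 = 13.73 / 2240 = 0.006129.
Darcy flux q = K · i = 5.694 × 0.006129 = 0.03490 m/day.
Seepage velocity v = q / n_e = 0.03490 / 0.09 = 0.3878 m/day.

0.388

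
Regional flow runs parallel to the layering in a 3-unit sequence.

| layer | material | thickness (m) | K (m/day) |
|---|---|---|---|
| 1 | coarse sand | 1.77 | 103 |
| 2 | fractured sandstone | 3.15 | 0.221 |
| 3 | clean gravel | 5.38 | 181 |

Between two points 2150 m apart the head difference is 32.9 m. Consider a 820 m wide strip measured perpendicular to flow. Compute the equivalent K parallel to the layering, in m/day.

112

Flow is parallel to layering, so each bed carries its own Darcy discharge and the transmissivities add.
Σ(K_i·b_i) = 103×1.77 + 0.221×3.15 + 181×5.38 = 1157 m²/day.
Total thickness b = 10.30 m, so K_eq = Σ(K_i·b_i)/b = 112.3 m/day.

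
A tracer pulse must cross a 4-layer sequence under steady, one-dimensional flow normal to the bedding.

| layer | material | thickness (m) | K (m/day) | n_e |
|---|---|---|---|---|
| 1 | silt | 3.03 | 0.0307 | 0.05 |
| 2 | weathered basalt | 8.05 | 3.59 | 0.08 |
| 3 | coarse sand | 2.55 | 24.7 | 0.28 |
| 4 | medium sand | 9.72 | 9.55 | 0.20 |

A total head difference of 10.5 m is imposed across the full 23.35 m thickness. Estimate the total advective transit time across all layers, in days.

33.6

With flow normal to the layers, continuity requires the same specific discharge q through every layer.
Σ(b_i/K_i) = 3.03/0.0307 + 8.05/3.59 + 2.55/24.7 + 9.72/9.55 = 102.1 d.
q = Δh / Σ(b_i/K_i) = 10.5 / 102.1 = 0.1029 m/day.
In each layer the seepage velocity is v_i = q/n_i, so the layer transit time is t_i = b_i·n_i / q:
  layer 1 (silt): t_1 = 3.03 × 0.05 / 0.1029 = 1.473 d
  layer 2 (weathered basalt): t_2 = 8.05 × 0.08 / 0.1029 = 6.260 d
  layer 3 (coarse sand): t_3 = 2.55 × 0.28 / 0.1029 = 6.940 d
  layer 4 (medium sand): t_4 = 9.72 × 0.20 / 0.1029 = 18.90 d
Total t = Σ t_i = 33.57 days.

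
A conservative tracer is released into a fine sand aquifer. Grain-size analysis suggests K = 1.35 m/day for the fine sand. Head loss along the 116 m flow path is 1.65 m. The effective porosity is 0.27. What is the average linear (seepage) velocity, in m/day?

0.0711

Hydraulic gradient i = Δh / L = 1.65 / 116 = 0.01422.
Darcy flux q = K · i = 1.350 × 0.01422 = 0.01920 m/day.
Seepage velocity v = q / n_e = 0.01920 / 0.27 = 0.07112 m/day.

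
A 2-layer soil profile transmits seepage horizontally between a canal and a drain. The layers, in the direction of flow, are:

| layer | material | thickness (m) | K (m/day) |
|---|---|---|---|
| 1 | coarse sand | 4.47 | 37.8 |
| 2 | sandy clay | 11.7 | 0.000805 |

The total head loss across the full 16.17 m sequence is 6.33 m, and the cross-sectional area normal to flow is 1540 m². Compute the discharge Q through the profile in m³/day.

0.671

Flow is perpendicular to layering, so the layers act in series and the equivalent K is the thickness-weighted harmonic mean.
Total thickness L = 4.47 + 11.7 = 16.17 m.
Σ(b_i/K_i) = 4.47/37.8 + 11.7/0.000805 = 14534 d.
K_eq = L / Σ(b_i/K_i) = 16.17 / 14534 = 0.001113 m/day.
Q = K_eq · A · (Δh/L) = 0.001113 × 1540 × (6.33/16.17) = 0.6707 m³/day.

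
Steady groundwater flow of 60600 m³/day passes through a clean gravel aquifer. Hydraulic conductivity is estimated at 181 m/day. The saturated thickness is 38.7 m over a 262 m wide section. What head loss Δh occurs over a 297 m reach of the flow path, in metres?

Cross-sectional area A = 262 × 38.7 = 10139 m².
From Q = K·A·i, i = Q / (K·A) = 60600 / (181.0 × 10139) = 0.03302.
Head loss Δh = i · L = 0.03302 × 297 = 9.807 m.

9.81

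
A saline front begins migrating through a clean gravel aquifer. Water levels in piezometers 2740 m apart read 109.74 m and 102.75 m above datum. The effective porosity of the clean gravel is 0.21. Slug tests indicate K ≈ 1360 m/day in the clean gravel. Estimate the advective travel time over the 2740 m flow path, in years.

0.454

Hydraulic gradient i = (109.74 − 102.75) / 2740 = 6.99 / 2740 = 0.002551.
Darcy flux q = K · i = 1360 × 0.002551 = 3.469 m/day.
Seepage velocity v = q / n_e = 3.469 / 0.21 = 16.52 m/day.
Travel time t = L / v = 2740 / 16.52 = 165.8 days = 0.4541 years.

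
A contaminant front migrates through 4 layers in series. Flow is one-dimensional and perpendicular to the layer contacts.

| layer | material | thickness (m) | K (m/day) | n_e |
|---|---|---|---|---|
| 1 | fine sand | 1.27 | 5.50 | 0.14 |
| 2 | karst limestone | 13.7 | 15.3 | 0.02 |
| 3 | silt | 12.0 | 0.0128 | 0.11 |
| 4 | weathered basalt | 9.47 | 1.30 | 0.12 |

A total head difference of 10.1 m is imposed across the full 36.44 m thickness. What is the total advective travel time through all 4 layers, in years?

With flow normal to the layers, continuity requires the same specific discharge q through every layer.
Σ(b_i/K_i) = 1.27/5.50 + 13.7/15.3 + 12.0/0.0128 + 9.47/1.30 = 945.9 d.
q = Δh / Σ(b_i/K_i) = 10.1 / 945.9 = 0.01068 m/day.
In each layer the seepage velocity is v_i = q/n_i, so the layer transit time is t_i = b_i·n_i / q:
  layer 1 (fine sand): t_1 = 1.27 × 0.14 / 0.01068 = 16.65 d
  layer 2 (karst limestone): t_2 = 13.7 × 0.02 / 0.01068 = 25.66 d
  layer 3 (silt): t_3 = 12.0 × 0.11 / 0.01068 = 123.6 d
  layer 4 (weathered basalt): t_4 = 9.47 × 0.12 / 0.01068 = 106.4 d
Total t = Σ t_i = 272.4 days = 0.7457 years.

0.746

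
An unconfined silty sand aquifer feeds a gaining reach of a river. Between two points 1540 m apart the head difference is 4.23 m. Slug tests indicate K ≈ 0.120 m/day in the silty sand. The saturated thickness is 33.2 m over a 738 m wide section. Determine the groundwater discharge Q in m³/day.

8.08

Cross-sectional area A = 738 × 33.2 = 24502 m².
Hydraulic gradient i = Δh / L = 4.23 / 1540 = 0.002747.
Darcy's law: Q = K · A · i = 0.1200 × 24502 × 0.002747 = 8.076 m³/day.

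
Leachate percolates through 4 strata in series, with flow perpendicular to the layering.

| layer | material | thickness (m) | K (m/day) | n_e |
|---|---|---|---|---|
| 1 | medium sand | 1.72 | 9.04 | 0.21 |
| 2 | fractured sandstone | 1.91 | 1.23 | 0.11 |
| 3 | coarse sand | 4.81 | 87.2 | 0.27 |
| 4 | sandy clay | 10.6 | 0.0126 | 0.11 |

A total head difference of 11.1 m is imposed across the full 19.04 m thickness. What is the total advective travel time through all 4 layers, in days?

With flow normal to the layers, continuity requires the same specific discharge q through every layer.
Σ(b_i/K_i) = 1.72/9.04 + 1.91/1.23 + 4.81/87.2 + 10.6/0.0126 = 843.1 d.
q = Δh / Σ(b_i/K_i) = 11.1 / 843.1 = 0.01317 m/day.
In each layer the seepage velocity is v_i = q/n_i, so the layer transit time is t_i = b_i·n_i / q:
  layer 1 (medium sand): t_1 = 1.72 × 0.21 / 0.01317 = 27.43 d
  layer 2 (fractured sandstone): t_2 = 1.91 × 0.11 / 0.01317 = 15.96 d
  layer 3 (coarse sand): t_3 = 4.81 × 0.27 / 0.01317 = 98.64 d
  layer 4 (sandy clay): t_4 = 10.6 × 0.11 / 0.01317 = 88.56 d
Total t = Σ t_i = 230.6 days.

231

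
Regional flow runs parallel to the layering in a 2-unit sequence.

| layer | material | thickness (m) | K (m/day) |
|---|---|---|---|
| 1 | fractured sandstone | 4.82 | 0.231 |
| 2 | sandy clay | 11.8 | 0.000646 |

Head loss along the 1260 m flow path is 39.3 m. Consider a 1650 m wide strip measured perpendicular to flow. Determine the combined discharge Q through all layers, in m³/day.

57.7

Flow is parallel to layering, so each bed carries its own Darcy discharge and the transmissivities add.
Σ(K_i·b_i) = 0.231×4.82 + 0.000646×11.8 = 1.121 m²/day.
Hydraulic gradient i = Δh / L = 39.3 / 1260 = 0.03119.
Q = Σ(K_i·b_i) · W · i = 1.121 × 1650 × 0.03119 = 57.69 m³/day.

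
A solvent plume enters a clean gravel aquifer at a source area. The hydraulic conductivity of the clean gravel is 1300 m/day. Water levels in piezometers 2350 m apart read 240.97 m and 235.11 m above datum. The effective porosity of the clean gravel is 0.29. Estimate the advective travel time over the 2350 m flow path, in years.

Hydraulic gradient i = (240.97 − 235.11) / 2350 = 5.86 / 2350 = 0.002494.
Darcy flux q = K · i = 1300 × 0.002494 = 3.242 m/day.
Seepage velocity v = q / n_e = 3.242 / 0.29 = 11.18 m/day.
Travel time t = L / v = 2350 / 11.18 = 210.2 days = 0.5756 years.

0.576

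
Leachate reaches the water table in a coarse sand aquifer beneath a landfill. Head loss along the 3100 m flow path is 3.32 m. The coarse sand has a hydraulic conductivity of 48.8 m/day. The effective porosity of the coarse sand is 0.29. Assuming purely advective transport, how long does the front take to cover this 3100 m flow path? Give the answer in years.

47.1

Hydraulic gradient i = Δh / L = 3.32 / 3100 = 0.001071.
Darcy flux q = K · i = 48.80 × 0.001071 = 0.05226 m/day.
Seepage velocity v = q / n_e = 0.05226 / 0.29 = 0.1802 m/day.
Travel time t = L / v = 3100 / 0.1802 = 17201 days = 47.09 years.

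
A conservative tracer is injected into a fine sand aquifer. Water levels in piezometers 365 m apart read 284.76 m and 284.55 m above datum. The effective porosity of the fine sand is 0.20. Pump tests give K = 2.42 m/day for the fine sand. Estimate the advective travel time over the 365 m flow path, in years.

144

Hydraulic gradient i = (284.76 − 284.55) / 365 = 0.21 / 365 = 0.0005753.
Darcy flux q = K · i = 2.420 × 0.0005753 = 0.001392 m/day.
Seepage velocity v = q / n_e = 0.001392 / 0.20 = 0.006962 m/day.
Travel time t = L / v = 365 / 0.006962 = 52430 days = 143.5 years.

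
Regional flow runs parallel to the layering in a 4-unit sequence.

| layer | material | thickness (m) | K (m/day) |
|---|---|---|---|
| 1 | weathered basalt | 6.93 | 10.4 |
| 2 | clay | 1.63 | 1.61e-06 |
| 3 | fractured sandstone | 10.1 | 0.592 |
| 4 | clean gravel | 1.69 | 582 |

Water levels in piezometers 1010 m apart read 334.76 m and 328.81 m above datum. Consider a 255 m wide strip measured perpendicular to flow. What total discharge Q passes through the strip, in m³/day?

1590

Flow is parallel to layering, so each bed carries its own Darcy discharge and the transmissivities add.
Σ(K_i·b_i) = 10.4×6.93 + 1.61e-06×1.63 + 0.592×10.1 + 582×1.69 = 1062 m²/day.
Hydraulic gradient i = (334.76 − 328.81) / 1010 = 5.95 / 1010 = 0.005891.
Q = Σ(K_i·b_i) · W · i = 1062 × 255 × 0.005891 = 1595 m³/day.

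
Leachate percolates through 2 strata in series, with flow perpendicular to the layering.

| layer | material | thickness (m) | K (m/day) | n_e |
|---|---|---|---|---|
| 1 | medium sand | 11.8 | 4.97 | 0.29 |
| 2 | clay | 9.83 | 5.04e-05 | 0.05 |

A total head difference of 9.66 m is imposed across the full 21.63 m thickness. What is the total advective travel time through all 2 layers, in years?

With flow normal to the layers, continuity requires the same specific discharge q through every layer.
Σ(b_i/K_i) = 11.8/4.97 + 9.83/5.04e-05 = 1.950e+05 d.
q = Δh / Σ(b_i/K_i) = 9.66 / 1.950e+05 = 4.953e-05 m/day.
In each layer the seepage velocity is v_i = q/n_i, so the layer transit time is t_i = b_i·n_i / q:
  layer 1 (medium sand): t_1 = 11.8 × 0.29 / 4.953e-05 = 69093 d
  layer 2 (clay): t_2 = 9.83 × 0.05 / 4.953e-05 = 9924 d
Total t = Σ t_i = 79016 days = 216.3 years.

216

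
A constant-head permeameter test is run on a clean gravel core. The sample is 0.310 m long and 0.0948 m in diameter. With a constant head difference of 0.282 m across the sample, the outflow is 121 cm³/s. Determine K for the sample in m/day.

1630

Cross-sectional area A = π·(d/2)² = π × (0.0948/2)² = 0.007058 m².
Convert discharge: 121 cm³/s = 0.0001210 m³/s.
Darcy's law rearranged: K = Q·L / (A·Δh) = 0.0001210 × 0.310 / (0.007058 × 0.282) = 0.01884 m/s = 1628 m/day.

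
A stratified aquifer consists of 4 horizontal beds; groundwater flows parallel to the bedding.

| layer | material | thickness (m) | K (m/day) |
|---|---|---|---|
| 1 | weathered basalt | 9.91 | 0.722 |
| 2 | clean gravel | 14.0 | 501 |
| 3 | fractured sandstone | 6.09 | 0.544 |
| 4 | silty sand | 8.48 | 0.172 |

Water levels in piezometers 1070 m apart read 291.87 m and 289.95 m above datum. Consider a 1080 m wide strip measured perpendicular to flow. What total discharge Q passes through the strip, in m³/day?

13600

Flow is parallel to layering, so each bed carries its own Darcy discharge and the transmissivities add.
Σ(K_i·b_i) = 0.722×9.91 + 501×14.0 + 0.544×6.09 + 0.172×8.48 = 7026 m²/day.
Hydraulic gradient i = (291.87 − 289.95) / 1070 = 1.92 / 1070 = 0.001794.
Q = Σ(K_i·b_i) · W · i = 7026 × 1080 × 0.001794 = 13616 m³/day.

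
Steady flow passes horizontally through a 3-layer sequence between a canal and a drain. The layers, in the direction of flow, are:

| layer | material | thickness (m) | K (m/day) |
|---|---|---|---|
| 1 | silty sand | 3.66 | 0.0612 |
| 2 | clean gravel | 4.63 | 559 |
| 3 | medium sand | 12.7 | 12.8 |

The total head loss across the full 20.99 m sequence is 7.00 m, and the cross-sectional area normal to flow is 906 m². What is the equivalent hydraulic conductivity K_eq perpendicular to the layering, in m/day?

Flow is perpendicular to layering, so the layers act in series and the equivalent K is the thickness-weighted harmonic mean.
Total thickness L = 3.66 + 4.63 + 12.7 = 20.99 m.
Σ(b_i/K_i) = 3.66/0.0612 + 4.63/559 + 12.7/12.8 = 60.80 d.
K_eq = L / Σ(b_i/K_i) = 20.99 / 60.80 = 0.3452 m/day.

0.345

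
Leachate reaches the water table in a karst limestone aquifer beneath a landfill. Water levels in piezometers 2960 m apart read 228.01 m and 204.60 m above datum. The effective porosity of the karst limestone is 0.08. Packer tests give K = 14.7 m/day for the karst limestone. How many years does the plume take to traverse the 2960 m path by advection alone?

5.58

Hydraulic gradient i = (228.01 − 204.60) / 2960 = 23.41 / 2960 = 0.007909.
Darcy flux q = K · i = 14.70 × 0.007909 = 0.1163 m/day.
Seepage velocity v = q / n_e = 0.1163 / 0.08 = 1.453 m/day.
Travel time t = L / v = 2960 / 1.453 = 2037 days = 5.577 years.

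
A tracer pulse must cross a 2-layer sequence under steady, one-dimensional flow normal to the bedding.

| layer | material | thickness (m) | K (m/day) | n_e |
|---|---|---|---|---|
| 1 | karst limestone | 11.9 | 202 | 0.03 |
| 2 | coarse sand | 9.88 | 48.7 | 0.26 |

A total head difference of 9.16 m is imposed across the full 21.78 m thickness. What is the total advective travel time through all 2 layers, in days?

0.0836

With flow normal to the layers, continuity requires the same specific discharge q through every layer.
Σ(b_i/K_i) = 11.9/202 + 9.88/48.7 = 0.2618 d.
q = Δh / Σ(b_i/K_i) = 9.16 / 0.2618 = 34.99 m/day.
In each layer the seepage velocity is v_i = q/n_i, so the layer transit time is t_i = b_i·n_i / q:
  layer 1 (karst limestone): t_1 = 11.9 × 0.03 / 34.99 = 0.01020 d
  layer 2 (coarse sand): t_2 = 9.88 × 0.26 / 34.99 = 0.07341 d
Total t = Σ t_i = 0.08362 days.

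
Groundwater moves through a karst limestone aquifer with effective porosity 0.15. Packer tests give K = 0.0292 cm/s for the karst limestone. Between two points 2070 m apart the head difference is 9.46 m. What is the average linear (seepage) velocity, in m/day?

Convert K: 0.0292 cm/s × 864 = 25.23 m/day.
Hydraulic gradient i = Δh / L = 9.46 / 2070 = 0.004570.
Darcy flux q = K · i = 25.23 × 0.004570 = 0.1153 m/day.
Seepage velocity v = q / n_e = 0.1153 / 0.15 = 0.7686 m/day.

0.769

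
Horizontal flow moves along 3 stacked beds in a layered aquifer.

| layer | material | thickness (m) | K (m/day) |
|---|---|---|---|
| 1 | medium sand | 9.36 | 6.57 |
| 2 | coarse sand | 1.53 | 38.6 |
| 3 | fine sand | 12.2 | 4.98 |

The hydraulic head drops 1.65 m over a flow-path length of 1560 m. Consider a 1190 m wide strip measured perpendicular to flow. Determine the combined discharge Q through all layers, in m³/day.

228

Flow is parallel to layering, so each bed carries its own Darcy discharge and the transmissivities add.
Σ(K_i·b_i) = 6.57×9.36 + 38.6×1.53 + 4.98×12.2 = 181.3 m²/day.
Hydraulic gradient i = Δh / L = 1.65 / 1560 = 0.001058.
Q = Σ(K_i·b_i) · W · i = 181.3 × 1190 × 0.001058 = 228.2 m³/day.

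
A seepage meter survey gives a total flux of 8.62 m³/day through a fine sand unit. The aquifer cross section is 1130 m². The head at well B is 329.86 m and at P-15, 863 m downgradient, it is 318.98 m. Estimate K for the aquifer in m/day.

Hydraulic gradient i = (329.86 − 318.98) / 863 = 10.88 / 863 = 0.01261.
From Q = K·A·i, K = Q / (A·i) = 8.62 / (1130 × 0.01261) = 0.6051 m/day.

0.605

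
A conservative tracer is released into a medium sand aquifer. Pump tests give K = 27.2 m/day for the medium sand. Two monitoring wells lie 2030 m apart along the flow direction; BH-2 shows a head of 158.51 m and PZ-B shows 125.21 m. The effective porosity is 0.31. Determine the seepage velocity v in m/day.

Hydraulic gradient i = (158.51 − 125.21) / 2030 = 33.3 / 2030 = 0.01640.
Darcy flux q = K · i = 27.20 × 0.01640 = 0.4462 m/day.
Seepage velocity v = q / n_e = 0.4462 / 0.31 = 1.439 m/day.

1.44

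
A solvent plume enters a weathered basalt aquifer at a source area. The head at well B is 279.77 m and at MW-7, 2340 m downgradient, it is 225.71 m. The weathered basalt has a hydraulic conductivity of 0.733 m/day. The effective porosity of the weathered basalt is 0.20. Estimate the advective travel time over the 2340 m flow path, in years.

Hydraulic gradient i = (279.77 − 225.71) / 2340 = 54.06 / 2340 = 0.02310.
Darcy flux q = K · i = 0.7330 × 0.02310 = 0.01693 m/day.
Seepage velocity v = q / n_e = 0.01693 / 0.20 = 0.08467 m/day.
Travel time t = L / v = 2340 / 0.08467 = 27636 days = 75.66 years.

75.7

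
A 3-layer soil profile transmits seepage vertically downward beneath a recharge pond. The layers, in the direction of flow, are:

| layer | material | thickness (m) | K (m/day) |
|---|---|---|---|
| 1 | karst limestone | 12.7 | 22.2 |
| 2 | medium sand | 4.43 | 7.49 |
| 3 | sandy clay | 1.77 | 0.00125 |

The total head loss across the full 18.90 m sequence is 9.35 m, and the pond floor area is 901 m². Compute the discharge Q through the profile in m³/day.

Flow is perpendicular to layering, so the layers act in series and the equivalent K is the thickness-weighted harmonic mean.
Total thickness L = 12.7 + 4.43 + 1.77 = 18.90 m.
Σ(b_i/K_i) = 12.7/22.2 + 4.43/7.49 + 1.77/0.00125 = 1417 d.
K_eq = L / Σ(b_i/K_i) = 18.90 / 1417 = 0.01334 m/day.
Q = K_eq · A · (Δh/L) = 0.01334 × 901 × (9.35/18.90) = 5.945 m³/day.

5.94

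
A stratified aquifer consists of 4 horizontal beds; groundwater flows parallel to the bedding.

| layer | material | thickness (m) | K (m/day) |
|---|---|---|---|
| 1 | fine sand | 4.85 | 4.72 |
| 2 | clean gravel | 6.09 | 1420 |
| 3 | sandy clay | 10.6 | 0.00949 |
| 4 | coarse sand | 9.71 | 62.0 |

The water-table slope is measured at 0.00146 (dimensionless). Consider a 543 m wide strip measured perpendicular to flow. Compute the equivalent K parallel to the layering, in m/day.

297

Flow is parallel to layering, so each bed carries its own Darcy discharge and the transmissivities add.
Σ(K_i·b_i) = 4.72×4.85 + 1420×6.09 + 0.00949×10.6 + 62.0×9.71 = 9273 m²/day.
Total thickness b = 31.25 m, so K_eq = Σ(K_i·b_i)/b = 296.7 m/day.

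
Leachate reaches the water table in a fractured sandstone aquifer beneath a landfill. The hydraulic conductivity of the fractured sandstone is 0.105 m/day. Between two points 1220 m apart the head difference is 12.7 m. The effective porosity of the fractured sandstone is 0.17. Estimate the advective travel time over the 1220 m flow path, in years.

519

Hydraulic gradient i = Δh / L = 12.7 / 1220 = 0.01041.
Darcy flux q = K · i = 0.1050 × 0.01041 = 0.001093 m/day.
Seepage velocity v = q / n_e = 0.001093 / 0.17 = 0.006430 m/day.
Travel time t = L / v = 1220 / 0.006430 = 1.897e+05 days = 519.5 years.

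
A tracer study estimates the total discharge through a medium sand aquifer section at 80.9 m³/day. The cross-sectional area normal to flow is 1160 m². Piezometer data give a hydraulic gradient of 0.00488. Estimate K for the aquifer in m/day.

14.3

Hydraulic gradient i = 0.00488.
From Q = K·A·i, K = Q / (A·i) = 80.9 / (1160 × 0.004880) = 14.29 m/day.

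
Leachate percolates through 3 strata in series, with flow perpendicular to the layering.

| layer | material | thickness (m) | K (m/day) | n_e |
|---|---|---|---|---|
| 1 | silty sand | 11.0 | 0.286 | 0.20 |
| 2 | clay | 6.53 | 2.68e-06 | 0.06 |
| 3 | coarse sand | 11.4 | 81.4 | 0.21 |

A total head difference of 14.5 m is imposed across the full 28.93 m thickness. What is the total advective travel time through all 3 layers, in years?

2290

With flow normal to the layers, continuity requires the same specific discharge q through every layer.
Σ(b_i/K_i) = 11.0/0.286 + 6.53/2.68e-06 + 11.4/81.4 = 2.437e+06 d.
q = Δh / Σ(b_i/K_i) = 14.5 / 2.437e+06 = 5.951e-06 m/day.
In each layer the seepage velocity is v_i = q/n_i, so the layer transit time is t_i = b_i·n_i / q:
  layer 1 (silty sand): t_1 = 11.0 × 0.20 / 5.951e-06 = 3.697e+05 d
  layer 2 (clay): t_2 = 6.53 × 0.06 / 5.951e-06 = 65839 d
  layer 3 (coarse sand): t_3 = 11.4 × 0.21 / 5.951e-06 = 4.023e+05 d
Total t = Σ t_i = 8.378e+05 days = 2294 years.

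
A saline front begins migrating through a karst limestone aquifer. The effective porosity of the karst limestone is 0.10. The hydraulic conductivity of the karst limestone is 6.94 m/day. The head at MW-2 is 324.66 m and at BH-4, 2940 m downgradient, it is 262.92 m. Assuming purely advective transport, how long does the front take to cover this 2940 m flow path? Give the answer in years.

Hydraulic gradient i = (324.66 − 262.92) / 2940 = 61.74 / 2940 = 0.02100.
Darcy flux q = K · i = 6.940 × 0.02100 = 0.1457 m/day.
Seepage velocity v = q / n_e = 0.1457 / 0.10 = 1.457 m/day.
Travel time t = L / v = 2940 / 1.457 = 2017 days = 5.523 years.

5.52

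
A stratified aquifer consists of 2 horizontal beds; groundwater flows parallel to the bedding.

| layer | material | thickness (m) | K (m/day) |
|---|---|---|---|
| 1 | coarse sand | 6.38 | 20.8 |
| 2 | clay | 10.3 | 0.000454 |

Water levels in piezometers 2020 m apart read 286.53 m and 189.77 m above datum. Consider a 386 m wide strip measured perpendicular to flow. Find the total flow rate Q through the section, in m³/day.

2450

Flow is parallel to layering, so each bed carries its own Darcy discharge and the transmissivities add.
Σ(K_i·b_i) = 20.8×6.38 + 0.000454×10.3 = 132.7 m²/day.
Hydraulic gradient i = (286.53 − 189.77) / 2020 = 96.76 / 2020 = 0.04790.
Q = Σ(K_i·b_i) · W · i = 132.7 × 386 × 0.04790 = 2454 m³/day.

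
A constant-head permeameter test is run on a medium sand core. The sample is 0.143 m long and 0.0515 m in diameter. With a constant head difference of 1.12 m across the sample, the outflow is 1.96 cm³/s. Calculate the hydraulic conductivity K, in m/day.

10.4

Cross-sectional area A = π·(d/2)² = π × (0.0515/2)² = 0.002083 m².
Convert discharge: 1.96 cm³/s = 1.960e-06 m³/s.
Darcy's law rearranged: K = Q·L / (A·Δh) = 1.960e-06 × 0.143 / (0.002083 × 1.12) = 0.0001201 m/s = 10.38 m/day.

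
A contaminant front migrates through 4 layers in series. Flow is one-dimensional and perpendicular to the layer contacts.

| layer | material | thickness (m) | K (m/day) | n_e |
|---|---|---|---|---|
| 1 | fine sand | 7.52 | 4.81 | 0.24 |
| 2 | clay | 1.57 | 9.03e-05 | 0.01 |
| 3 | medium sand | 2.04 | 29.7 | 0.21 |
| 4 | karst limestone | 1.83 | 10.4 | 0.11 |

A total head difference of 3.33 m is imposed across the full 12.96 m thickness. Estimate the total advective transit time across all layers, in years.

35.0

With flow normal to the layers, continuity requires the same specific discharge q through every layer.
Σ(b_i/K_i) = 7.52/4.81 + 1.57/9.03e-05 + 2.04/29.7 + 1.83/10.4 = 17388 d.
q = Δh / Σ(b_i/K_i) = 3.33 / 17388 = 0.0001915 m/day.
In each layer the seepage velocity is v_i = q/n_i, so the layer transit time is t_i = b_i·n_i / q:
  layer 1 (fine sand): t_1 = 7.52 × 0.24 / 0.0001915 = 9424 d
  layer 2 (clay): t_2 = 1.57 × 0.01 / 0.0001915 = 81.98 d
  layer 3 (medium sand): t_3 = 2.04 × 0.21 / 0.0001915 = 2237 d
  layer 4 (karst limestone): t_4 = 1.83 × 0.11 / 0.0001915 = 1051 d
Total t = Σ t_i = 12794 days = 35.03 years.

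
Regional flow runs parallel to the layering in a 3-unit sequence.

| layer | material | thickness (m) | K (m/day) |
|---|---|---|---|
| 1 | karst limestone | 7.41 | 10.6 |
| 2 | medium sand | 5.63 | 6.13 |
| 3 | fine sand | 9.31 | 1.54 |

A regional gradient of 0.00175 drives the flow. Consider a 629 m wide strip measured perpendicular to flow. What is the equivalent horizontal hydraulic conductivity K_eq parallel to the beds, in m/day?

5.70

Flow is parallel to layering, so each bed carries its own Darcy discharge and the transmissivities add.
Σ(K_i·b_i) = 10.6×7.41 + 6.13×5.63 + 1.54×9.31 = 127.4 m²/day.
Total thickness b = 22.35 m, so K_eq = Σ(K_i·b_i)/b = 5.700 m/day.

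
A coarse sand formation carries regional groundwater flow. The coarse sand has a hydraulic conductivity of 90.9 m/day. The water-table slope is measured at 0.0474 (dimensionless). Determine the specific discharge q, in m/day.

Hydraulic gradient i = 0.0474.
Specific discharge q = K · i = 90.90 × 0.04740 = 4.309 m/day.

4.31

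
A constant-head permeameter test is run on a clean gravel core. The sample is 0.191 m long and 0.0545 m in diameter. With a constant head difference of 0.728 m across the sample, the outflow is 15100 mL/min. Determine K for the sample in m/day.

2450

Cross-sectional area A = π·(d/2)² = π × (0.0545/2)² = 0.002333 m².
Convert discharge: 15100 mL/min = 0.0002517 m³/s.
Darcy's law rearranged: K = Q·L / (A·Δh) = 0.0002517 × 0.191 / (0.002333 × 0.728) = 0.02830 m/s = 2445 m/day.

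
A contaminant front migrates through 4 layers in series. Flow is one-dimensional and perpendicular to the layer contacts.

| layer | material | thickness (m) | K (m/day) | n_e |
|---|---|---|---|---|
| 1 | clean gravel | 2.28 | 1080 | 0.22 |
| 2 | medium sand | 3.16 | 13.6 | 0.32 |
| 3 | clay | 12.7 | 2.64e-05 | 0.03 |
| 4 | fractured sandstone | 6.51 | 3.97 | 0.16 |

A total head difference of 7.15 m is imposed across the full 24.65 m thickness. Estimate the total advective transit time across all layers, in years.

With flow normal to the layers, continuity requires the same specific discharge q through every layer.
Σ(b_i/K_i) = 2.28/1080 + 3.16/13.6 + 12.7/2.64e-05 + 6.51/3.97 = 4.811e+05 d.
q = Δh / Σ(b_i/K_i) = 7.15 / 4.811e+05 = 1.486e-05 m/day.
In each layer the seepage velocity is v_i = q/n_i, so the layer transit time is t_i = b_i·n_i / q:
  layer 1 (clean gravel): t_1 = 2.28 × 0.22 / 1.486e-05 = 33748 d
  layer 2 (medium sand): t_2 = 3.16 × 0.32 / 1.486e-05 = 68035 d
  layer 3 (clay): t_3 = 12.7 × 0.03 / 1.486e-05 = 25634 d
  layer 4 (fractured sandstone): t_4 = 6.51 × 0.16 / 1.486e-05 = 70080 d
Total t = Σ t_i = 1.975e+05 days = 540.7 years.

541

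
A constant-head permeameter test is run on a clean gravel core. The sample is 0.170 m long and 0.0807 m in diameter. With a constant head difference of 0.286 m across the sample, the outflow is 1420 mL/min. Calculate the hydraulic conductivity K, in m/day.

238

Cross-sectional area A = π·(d/2)² = π × (0.0807/2)² = 0.005115 m².
Convert discharge: 1420 mL/min = 2.367e-05 m³/s.
Darcy's law rearranged: K = Q·L / (A·Δh) = 2.367e-05 × 0.170 / (0.005115 × 0.286) = 0.002750 m/s = 237.6 m/day.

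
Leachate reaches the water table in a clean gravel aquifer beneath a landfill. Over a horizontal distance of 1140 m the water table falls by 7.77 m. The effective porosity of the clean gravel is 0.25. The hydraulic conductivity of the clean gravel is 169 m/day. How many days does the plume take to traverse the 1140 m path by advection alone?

Hydraulic gradient i = Δh / L = 7.77 / 1140 = 0.006816.
Darcy flux q = K · i = 169.0 × 0.006816 = 1.152 m/day.
Seepage velocity v = q / n_e = 1.152 / 0.25 = 4.607 m/day.
Travel time t = L / v = 1140 / 4.607 = 247.4 days.

247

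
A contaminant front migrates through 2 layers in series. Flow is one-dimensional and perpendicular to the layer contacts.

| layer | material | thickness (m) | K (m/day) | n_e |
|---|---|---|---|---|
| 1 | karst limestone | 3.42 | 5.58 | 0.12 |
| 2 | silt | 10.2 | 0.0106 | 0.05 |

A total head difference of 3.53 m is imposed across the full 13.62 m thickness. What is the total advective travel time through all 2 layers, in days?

With flow normal to the layers, continuity requires the same specific discharge q through every layer.
Σ(b_i/K_i) = 3.42/5.58 + 10.2/0.0106 = 962.9 d.
q = Δh / Σ(b_i/K_i) = 3.53 / 962.9 = 0.003666 m/day.
In each layer the seepage velocity is v_i = q/n_i, so the layer transit time is t_i = b_i·n_i / q:
  layer 1 (karst limestone): t_1 = 3.42 × 0.12 / 0.003666 = 111.9 d
  layer 2 (silt): t_2 = 10.2 × 0.05 / 0.003666 = 139.1 d
Total t = Σ t_i = 251.1 days.

251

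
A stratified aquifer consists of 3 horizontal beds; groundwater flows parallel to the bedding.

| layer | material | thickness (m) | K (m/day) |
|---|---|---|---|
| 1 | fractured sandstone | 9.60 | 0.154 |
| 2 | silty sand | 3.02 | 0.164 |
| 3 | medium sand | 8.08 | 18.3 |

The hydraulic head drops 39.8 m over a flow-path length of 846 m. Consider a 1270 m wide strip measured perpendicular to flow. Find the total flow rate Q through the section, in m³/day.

8950

Flow is parallel to layering, so each bed carries its own Darcy discharge and the transmissivities add.
Σ(K_i·b_i) = 0.154×9.60 + 0.164×3.02 + 18.3×8.08 = 149.8 m²/day.
Hydraulic gradient i = Δh / L = 39.8 / 846 = 0.04704.
Q = Σ(K_i·b_i) · W · i = 149.8 × 1270 × 0.04704 = 8952 m³/day.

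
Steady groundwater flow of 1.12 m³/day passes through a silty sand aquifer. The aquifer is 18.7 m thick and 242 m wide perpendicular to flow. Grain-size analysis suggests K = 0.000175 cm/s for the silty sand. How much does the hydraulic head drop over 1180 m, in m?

Convert K: 0.000175 cm/s × 864 = 0.1512 m/day.
Cross-sectional area A = 242 × 18.7 = 4525 m².
From Q = K·A·i, i = Q / (K·A) = 1.12 / (0.1512 × 4525) = 0.001637.
Head loss Δh = i · L = 0.001637 × 1180 = 1.931 m.

1.93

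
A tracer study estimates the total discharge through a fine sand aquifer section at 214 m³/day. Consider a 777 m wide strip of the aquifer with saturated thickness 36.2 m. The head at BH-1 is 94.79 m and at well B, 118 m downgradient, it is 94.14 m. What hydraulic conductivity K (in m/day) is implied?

Cross-sectional area A = 777 × 36.2 = 28127 m².
Hydraulic gradient i = (94.79 − 94.14) / 118 = 0.65 / 118 = 0.005508.
From Q = K·A·i, K = Q / (A·i) = 214 / (28127 × 0.005508) = 1.381 m/day.

1.38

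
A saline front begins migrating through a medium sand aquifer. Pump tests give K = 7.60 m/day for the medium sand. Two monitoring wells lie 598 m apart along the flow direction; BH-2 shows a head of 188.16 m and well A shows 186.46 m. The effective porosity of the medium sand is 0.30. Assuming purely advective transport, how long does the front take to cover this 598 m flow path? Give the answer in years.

22.7

Hydraulic gradient i = (188.16 − 186.46) / 598 = 1.7 / 598 = 0.002843.
Darcy flux q = K · i = 7.600 × 0.002843 = 0.02161 m/day.
Seepage velocity v = q / n_e = 0.02161 / 0.30 = 0.07202 m/day.
Travel time t = L / v = 598 / 0.07202 = 8303 days = 22.73 years.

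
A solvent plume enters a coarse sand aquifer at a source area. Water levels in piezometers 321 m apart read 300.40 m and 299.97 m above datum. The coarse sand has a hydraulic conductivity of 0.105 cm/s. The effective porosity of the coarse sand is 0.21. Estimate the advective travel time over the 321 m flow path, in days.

555

Convert K: 0.105 cm/s × 864 = 90.72 m/day.
Hydraulic gradient i = (300.40 − 299.97) / 321 = 0.43 / 321 = 0.001340.
Darcy flux q = K · i = 90.72 × 0.001340 = 0.1215 m/day.
Seepage velocity v = q / n_e = 0.1215 / 0.21 = 0.5787 m/day.
Travel time t = L / v = 321 / 0.5787 = 554.7 days.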